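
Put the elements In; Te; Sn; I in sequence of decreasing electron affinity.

In is in period 5, group 13; Sn is in period 5, group 14; Te is in period 5, group 16; I is in period 5, group 17.
Electron affinity generally becomes more exothermic across a period toward the halogens and less exothermic down a group.
All lie in period 5, so electron affinity increases left to right.
So from highest to lowest: I > Te > Sn > In.

I > Te > Sn > In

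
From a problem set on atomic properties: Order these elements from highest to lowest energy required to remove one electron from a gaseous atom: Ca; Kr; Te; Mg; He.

He, Kr, Te, Mg, Ca

IE₁ increases left→right with effective nuclear charge and decreases top→bottom as the valence shell moves farther out.
These span different periods and groups, so the two trends combine.
Mg > Ca: they share group 2; the group trend gives Mg the larger value.
Te > Mg: period and group pull opposite ways; the across-period shift dominates (869 vs 738 kJ/mol).
Kr > Te: relative to Te, both the across-period and down-group shifts push Kr's first ionization energy up.
He > Kr: they share group 18; the group trend gives He the larger value.
Tabulated first ionization energy (kJ/mol): He 2372, Mg 738, Ca 590, Kr 1351, Te 869.
So from highest to lowest: He > Kr > Te > Mg > Ca.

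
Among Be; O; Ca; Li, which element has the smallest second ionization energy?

The second ionization energy removes an electron from the +1 ion. For each element: Be⁺ still has 1 valence electron; O⁺ still has 5 valence electrons; Ca⁺ still has 1 valence electron; Li⁺ is the bare [He] core.
Pulling an electron out of a noble-gas core costs far more than removing a remaining valence electron, so Li sits at the high end of IE_2.
Valence configurations: Be⁺ [He]2s¹, O⁺ [He]2s²2p³, Ca⁺ [Ar]4s¹.
The numbers (kJ/mol): Be 1757, O 3388, Ca 1145, Li 7298.
Putting it together, IE_2: Ca < Be < O < Li.

Ca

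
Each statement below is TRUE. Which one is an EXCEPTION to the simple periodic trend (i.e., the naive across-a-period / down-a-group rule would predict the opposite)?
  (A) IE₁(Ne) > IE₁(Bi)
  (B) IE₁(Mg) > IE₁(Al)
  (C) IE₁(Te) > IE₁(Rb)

(B)

The general trend: first ionisation energy increases across a period and decreases down a group.
(A) Ne (period 2, group 18) vs Bi (period 6, group 15): the stated order agrees with the simple trend.
(B) Mg (period 3, group 2) vs Al (period 3, group 13): the stated order contradicts the simple trend.
(C) Te (period 5, group 16) vs Rb (period 5, group 1): the stated order agrees with the simple trend.
The exception is (B): Al's single 3p electron is easier to remove than one from Mg's filled 3s².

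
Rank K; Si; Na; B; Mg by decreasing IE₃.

After 2 electrons have been removed, what remains? K²⁺ is already 1 electron into the core; Si²⁺ still has 2 valence electrons; Na²⁺ is already 1 electron into the core; B²⁺ still has 1 valence electron; Mg²⁺ is the bare [Ne] core.
Pulling an electron out of a noble-gas core costs far more than removing a remaining valence electron, so K, Na and Mg sit at the high end of IE_3.
Valence configurations: Si²⁺ [Ne]3s², B²⁺ [He]2s¹.
Approximate IE_3 values (kJ/mol): K 4420, Si 3232, Na 6910, B 3660, Mg 7733.
So the third ionization energies run Si < B < K < Na < Mg.

Mg > Na > K > B > Si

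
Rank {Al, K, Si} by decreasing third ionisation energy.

K > Si > Al

Consider each +2 ion: Al²⁺ still has 1 valence electron; K²⁺ is already 1 electron into the core; Si²⁺ still has 2 valence electrons.
Pulling an electron out of a noble-gas core costs far more than removing a remaining valence electron, so K sits at the high end of IE_3.
Valence configurations: Al²⁺ [Ne]3s¹, Si²⁺ [Ne]3s².
The numbers (kJ/mol): Al 2745, K 4420, Si 3232.
So the third ionization energies run Al < Si < K.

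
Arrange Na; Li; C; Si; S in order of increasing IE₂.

The second ionization energy removes an electron from the +1 ion. For each element: Na⁺ is the bare [Ne] core; Li⁺ is the bare [He] core; C⁺ still has 3 valence electrons; Si⁺ still has 3 valence electrons; S⁺ still has 5 valence electrons.
Breaking into a closed-shell core is much more expensive than removing a leftover valence electron — Na and Li have the largest IE_2 here.
Valence configurations: C⁺ [He]2s²2p¹, Si⁺ [Ne]3s²3p¹, S⁺ [Ne]3s²3p³.
Approximate IE_2 values (kJ/mol): Na 4562, Li 7298, C 2353, Si 1577, S 2252.
So the second ionization energies run Si < S < C < Na < Li.

Si < S < C < Na < Li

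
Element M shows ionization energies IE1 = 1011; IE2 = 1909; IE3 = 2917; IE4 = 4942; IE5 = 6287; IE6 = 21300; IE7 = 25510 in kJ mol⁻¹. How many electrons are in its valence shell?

5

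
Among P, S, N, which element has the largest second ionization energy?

N

Consider each +1 ion: P⁺ still has 4 valence electrons; S⁺ still has 5 valence electrons; N⁺ still has 4 valence electrons.
All are still removing valence electrons, so compare the +1 ions as you would atoms: IE_2 generally rises across a period (higher Z_eff) and falls down a group (larger shell), subject to the usual subshell exceptions.
Valence configurations: P⁺ [Ne]3s²3p², S⁺ [Ne]3s²3p³, N⁺ [He]2s²2p².
Tabulated IE_2 (kJ/mol): P 1907, S 2252, N 2856.
So the second ionization energies run P < S < N.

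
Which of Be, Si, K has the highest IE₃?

Be

The third ionization energy removes an electron from the +2 ion. For each element: Be²⁺ is the bare [He] core; Si²⁺ still has 2 valence electrons; K²⁺ is already 1 electron into the core.
Breaking into a closed-shell core is much more expensive than removing a leftover valence electron — K and Be have the largest IE_3 here.
Tabulated IE_3 (kJ/mol): Be 14849, Si 3232, K 4420.
Overall IE_3 order: Si < K < Be.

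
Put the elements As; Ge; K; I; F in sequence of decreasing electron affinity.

F > I > Ge > As > K

F is in period 2, group 17; K is in period 4, group 1; Ge is in period 4, group 14; As is in period 4, group 15; I is in period 5, group 17.
Atoms with high Z_eff and room in the valence shell (especially the halogens) have the most exothermic electron affinities.
Here both period and group differ, so the two effects have to be weighed against each other.
As > K: both are in period 4; the period trend gives As the larger value.
Ge > As: this pair runs against the simple trend — see the exception note.
I > Ge: period and group pull opposite ways; the across-period shift dominates (295 vs 119 kJ/mol).
F > I: F sits above I in group 17, so the down-group effect alone puts F higher.
Note the exception: Ge has a higher electron affinity than As, contrary to the simple trend — adding an electron to As's half-filled 4p³ is unfavourable, so Ge (4p²) has the more exothermic EA.
Tabulated electron affinity (kJ/mol): F 328, K 48, Ge 119, As 78, I 295.
So from highest to lowest: F > I > Ge > As > K.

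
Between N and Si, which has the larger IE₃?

N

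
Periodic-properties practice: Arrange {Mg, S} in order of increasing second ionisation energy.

Mg < S

After 1 electron has been removed, what remains? Mg⁺ still has 1 valence electron; S⁺ still has 5 valence electrons.
All are still removing valence electrons, so compare the +1 ions as you would atoms: IE_2 generally rises across a period (higher Z_eff) and falls down a group (larger shell), subject to the usual subshell exceptions.
Valence configurations: Mg⁺ [Ne]3s¹, S⁺ [Ne]3s²3p³.
Approximate IE_2 values (kJ/mol): Mg 1451, S 2252.
Overall IE_2 order: Mg < S.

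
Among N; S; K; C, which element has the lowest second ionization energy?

S

The second ionization energy removes an electron from the +1 ion. For each element: N⁺ still has 4 valence electrons; S⁺ still has 5 valence electrons; K⁺ is the bare [Ar] core; C⁺ still has 3 valence electrons.
Core electrons are held far more tightly than valence electrons, so K tops the IE_2 order.
Valence configurations: N⁺ [He]2s²2p², S⁺ [Ne]3s²3p³, C⁺ [He]2s²2p¹.
The numbers (kJ/mol): N 2856, S 2252, K 3052, C 2353.
Hence IE_2: S < C < N < K.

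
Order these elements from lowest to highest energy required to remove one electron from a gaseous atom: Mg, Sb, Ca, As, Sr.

Sr < Ca < Mg < Sb < As

Mg is in period 3, group 2; Ca is in period 4, group 2; As is in period 4, group 15; Sr is in period 5, group 2; Sb is in period 5, group 15.
IE₁ increases left→right with effective nuclear charge and decreases top→bottom as the valence shell moves farther out.
Here both period and group differ, so the two effects have to be weighed against each other.
Ca > Sr: Ca sits above Sr in group 2, so the down-group effect alone puts Ca higher.
Mg > Ca: Mg sits above Ca in group 2, so the down-group effect alone puts Mg higher.
Sb > Mg: period and group pull opposite ways; the across-period shift dominates (831 vs 738 kJ/mol).
As > Sb: they share group 15; the group trend gives As the larger value.
Tabulated first ionization energy (kJ/mol): Mg 738, Ca 590, As 947, Sr 550, Sb 831.
So from lowest to highest: Sr < Ca < Mg < Sb < As.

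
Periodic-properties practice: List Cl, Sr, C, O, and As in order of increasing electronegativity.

Sr < As < C < Cl < O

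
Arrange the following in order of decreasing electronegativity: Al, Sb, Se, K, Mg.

Se > Sb > Al > Mg > K

Mg is in period 3, group 2; Al is in period 3, group 13; K is in period 4, group 1; Se is in period 4, group 16; Sb is in period 5, group 15.
Atoms toward the upper right of the periodic table pull bonding electrons most strongly.
Neither a single period nor a single group — weigh both effects.
Mg > K: both effects reinforce here, so Mg is clearly the higher of the two.
Al > Mg: both are in period 3; the period trend gives Al the larger value.
Sb > Al: period and group pull opposite ways; the across-period shift dominates (2.05 vs 1.61).
Se > Sb: relative to Sb, both the across-period and down-group shifts push Se's electronegativity up.
Tabulated electronegativity (Pauling): Mg 1.31, Al 1.61, K 0.82, Se 2.55, Sb 2.05.
So from highest to lowest: Se > Sb > Al > Mg > K.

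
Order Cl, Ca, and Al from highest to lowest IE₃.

Ca > Cl > Al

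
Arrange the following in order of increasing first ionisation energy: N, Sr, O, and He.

Sr < O < N < He

He is in period 1, group 18; N is in period 2, group 15; O is in period 2, group 16; Sr is in period 5, group 2.
IE₁ increases left→right with effective nuclear charge and decreases top→bottom as the valence shell moves farther out.
Neither a single period nor a single group — weigh both effects.
O > Sr: relative to Sr, both the across-period and down-group shifts push O's first ionization energy up.
N > O: this pair runs against the simple trend — see the exception note.
He > N: both effects reinforce here, so He is clearly the higher of the two.
Note the exception: N has a higher first ionization energy than O, contrary to the simple trend — pairing an electron in O's 2p⁴ costs repulsion energy, so O ionizes more easily than half-filled N (2p³).
Approximate values (kJ/mol): He 2372, N 1402, O 1314, Sr 550.
So from lowest to highest: Sr < O < N < He.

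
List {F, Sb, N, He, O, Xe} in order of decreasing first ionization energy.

He > F > N > O > Xe > Sb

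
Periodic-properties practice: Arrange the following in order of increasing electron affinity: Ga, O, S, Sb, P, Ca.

Atoms with high Z_eff and room in the valence shell (especially the halogens) have the most exothermic electron affinities.
These span different periods and groups, so the two trends combine.
Ga > Ca: Ga lies to the right of Ca in period 4, so the across-period effect alone puts Ga higher.
P > Ga: both effects reinforce here, so P is clearly the higher of the two.
Sb > P: this pair runs against the simple trend — see the exception note.
O > Sb: both effects reinforce here, so O is clearly the higher of the two.
S > O: this pair runs against the simple trend — see the exception note.
Note the exception: Sb has a higher electron affinity than P, contrary to the simple trend — both are half-filled np³, but the pairing/repulsion penalty for the added electron shrinks as the p orbitals become larger and more diffuse down the group, and for Sb that outweighs the weaker nuclear attraction.
Note the exception: S has a higher electron affinity than O, contrary to the simple trend — the compact 2p subshell of O repels the added electron more than S's larger 3p does.
Approximate values (kJ/mol): O 141, P 72, S 200, Ca 2, Ga 29, Sb 103.
So from lowest to highest: Ca < Ga < P < Sb < O < S.

Ca, Ga, P, Sb, O, S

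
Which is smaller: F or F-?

F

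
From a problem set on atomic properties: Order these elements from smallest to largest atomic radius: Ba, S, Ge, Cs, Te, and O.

O < S < Ge < Te < Ba < Cs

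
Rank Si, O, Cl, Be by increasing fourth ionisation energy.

After 3 electrons have been removed, what remains? Si³⁺ still has 1 valence electron; O³⁺ still has 3 valence electrons; Cl³⁺ still has 4 valence electrons; Be³⁺ is already 1 electron into the core.
Core electrons are held far more tightly than valence electrons, so Be tops the IE_4 order.
Valence configurations: Si³⁺ [Ne]3s¹, O³⁺ [He]2s²2p¹, Cl³⁺ [Ne]3s²3p².
Approximate IE_4 values (kJ/mol): Si 4356, O 7469, Cl 5159, Be 21007.
Putting it together, IE_4: Si < Cl < O < Be.

Si < Cl < O < Be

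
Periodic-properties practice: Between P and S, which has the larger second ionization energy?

S

After 1 electron has been removed, what remains? P⁺ still has 4 valence electrons; S⁺ still has 5 valence electrons.
All are still removing valence electrons, so compare the +1 ions as you would atoms: IE_2 generally rises across a period (higher Z_eff) and falls down a group (larger shell), subject to the usual subshell exceptions.
Valence configurations: P⁺ [Ne]3s²3p², S⁺ [Ne]3s²3p³.
The numbers (kJ/mol): P 1907, S 2252.
Overall IE_2 order: P < S.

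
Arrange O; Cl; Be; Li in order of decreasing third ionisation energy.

After 2 electrons have been removed, what remains? O²⁺ still has 4 valence electrons; Cl²⁺ still has 5 valence electrons; Be²⁺ is the bare [He] core; Li²⁺ is already 1 electron into the core.
Breaking into a closed-shell core is much more expensive than removing a leftover valence electron — Li and Be have the largest IE_3 here.
Valence configurations: O²⁺ [He]2s²2p², Cl²⁺ [Ne]3s²3p³.
Approximate IE_3 values (kJ/mol): O 5300, Cl 3822, Be 14849, Li 11815.
Putting it together, IE_3: Cl < O < Li < Be.

Be, Li, O, Cl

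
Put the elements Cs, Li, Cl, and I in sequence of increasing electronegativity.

Li is in period 2, group 1; Cl is in period 3, group 17; I is in period 5, group 17; Cs is in period 6, group 1.
Atoms toward the upper right of the periodic table pull bonding electrons most strongly.
Neither a single period nor a single group — weigh both effects.
Li > Cs: they share group 1; the group trend gives Li the larger value.
I > Li: the two effects oppose for this pair; the across-period effect wins (2.66 vs 0.98).
Cl > I: Cl sits above I in group 17, so the down-group effect alone puts Cl higher.
Approximate values (Pauling): Li 0.98, Cl 3.16, I 2.66, Cs 0.79.
So from lowest to highest: Cs < Li < I < Cl.

Cs < Li < I < Cl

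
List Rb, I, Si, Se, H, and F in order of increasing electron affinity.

Rb < H < Si < Se < I < F

Atoms with high Z_eff and room in the valence shell (especially the halogens) have the most exothermic electron affinities.
These span different periods and groups, so the two trends combine.
H > Rb: H sits above Rb in group 1, so the down-group effect alone puts H higher.
Si > H: the two effects oppose for this pair; the across-period effect wins (134 vs 73 kJ/mol).
Se > Si: period and group pull opposite ways; the across-period shift dominates (195 vs 134 kJ/mol).
I > Se: the two effects oppose for this pair; the across-period effect wins (295 vs 195 kJ/mol).
F > I: F sits above I in group 17, so the down-group effect alone puts F higher.
For reference (kJ/mol): H 73, F 328, Si 134, Se 195, Rb 47, I 295.
So from lowest to highest: Rb < H < Si < Se < I < F.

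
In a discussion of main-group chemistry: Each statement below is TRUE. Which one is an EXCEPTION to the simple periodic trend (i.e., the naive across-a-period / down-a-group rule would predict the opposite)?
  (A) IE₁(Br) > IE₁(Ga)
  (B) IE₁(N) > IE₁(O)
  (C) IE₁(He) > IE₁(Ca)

The general trend: first ionisation energy increases across a period and decreases down a group.
(A) Br (period 4, group 17) vs Ga (period 4, group 13): the stated order agrees with the simple trend.
(B) N (period 2, group 15) vs O (period 2, group 16): the stated order contradicts the simple trend.
(C) He (period 1, group 18) vs Ca (period 4, group 2): the stated order agrees with the simple trend.
The exception is (B): pairing an electron in O's 2p⁴ costs repulsion energy, so O ionizes more easily than half-filled N (2p³).

(B)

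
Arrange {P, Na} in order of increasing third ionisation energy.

IE_3 is the cost of taking one more electron from the +2 cation: P²⁺ still has 3 valence electrons; Na²⁺ is already 1 electron into the core.
Breaking into a closed-shell core is much more expensive than removing a leftover valence electron — Na has the largest IE_3 here.
The numbers (kJ/mol): P 2914, Na 6910.
Hence IE_3: P < Na.

P, Na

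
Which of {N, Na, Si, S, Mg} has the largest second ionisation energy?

Na

Consider each +1 ion: N⁺ still has 4 valence electrons; Na⁺ is the bare [Ne] core; Si⁺ still has 3 valence electrons; S⁺ still has 5 valence electrons; Mg⁺ still has 1 valence electron.
Breaking into a closed-shell core is much more expensive than removing a leftover valence electron — Na has the largest IE_2 here.
Valence configurations: N⁺ [He]2s²2p², Si⁺ [Ne]3s²3p¹, S⁺ [Ne]3s²3p³, Mg⁺ [Ne]3s¹.
Tabulated IE_2 (kJ/mol): N 2856, Na 4562, Si 1577, S 2252, Mg 1451.
Hence IE_2: Mg < Si < S < N < Na.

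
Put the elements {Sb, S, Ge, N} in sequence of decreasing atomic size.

Sb > Ge > S > N

N is in period 2, group 15; S is in period 3, group 16; Ge is in period 4, group 14; Sb is in period 5, group 15.
Atomic radius shrinks across a period as nuclear charge pulls the same shell inward, and grows down a group as new shells are added.
These span different periods and groups, so the two trends combine.
S > N: period and group pull opposite ways; the down-group shift dominates (103 vs 71 pm).
Ge > S: both effects reinforce here, so Ge is clearly the larger of the two.
Sb > Ge: period and group pull opposite ways; the down-group shift dominates (140 vs 121 pm).
Approximate values (pm): N 71, S 103, Ge 121, Sb 140.
So from largest to smallest: Sb > Ge > S > N.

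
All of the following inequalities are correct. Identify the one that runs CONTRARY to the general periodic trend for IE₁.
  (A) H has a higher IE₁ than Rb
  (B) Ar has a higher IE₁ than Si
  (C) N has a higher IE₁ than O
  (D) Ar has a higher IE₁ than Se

(C)

The general trend: IE₁ increases across a period and decreases down a group.
(A) H (period 1, group 1) vs Rb (period 5, group 1): the stated order agrees with the simple trend.
(B) Ar (period 3, group 18) vs Si (period 3, group 14): the stated order agrees with the simple trend.
(C) N (period 2, group 15) vs O (period 2, group 16): the stated order contradicts the simple trend.
(D) Ar (period 3, group 18) vs Se (period 4, group 16): the stated order agrees with the simple trend.
The exception is (C): pairing an electron in O's 2p⁴ costs repulsion energy, so O ionizes more easily than half-filled N (2p³).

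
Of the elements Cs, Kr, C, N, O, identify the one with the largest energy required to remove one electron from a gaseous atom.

N

C is in period 2, group 14; N is in period 2, group 15; O is in period 2, group 16; Kr is in period 4, group 18; Cs is in period 6, group 1.
Removing the outermost electron gets harder across a period and easier down a group.
These span different periods and groups, so the two trends combine.
C > Cs: relative to Cs, both the across-period and down-group shifts push C's first ionization energy up.
O > C: both are in period 2; the period trend gives O the larger value.
Kr > O: the two effects oppose for this pair; the across-period effect wins (1351 vs 1314 kJ/mol).
N > Kr: period and group pull opposite ways; the down-group shift dominates (1402 vs 1351 kJ/mol).
Note the exception: N has a higher first ionization energy than O, contrary to the simple trend — pairing an electron in O's 2p⁴ costs repulsion energy, so O ionizes more easily than half-filled N (2p³).
Tabulated first ionization energy (kJ/mol): C 1086, N 1402, O 1314, Kr 1351, Cs 376.
The largest energy required to remove one electron from a gaseous atom among these belongs to N.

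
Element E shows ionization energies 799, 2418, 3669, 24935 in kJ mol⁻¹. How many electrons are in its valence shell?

3

Look for the largest jump between consecutive ionization energies: IE4/IE3 ≈ 6.8, far larger than any earlier ratio.
That jump marks the point where a core electron is being removed. So the atom has 3 valence electrons.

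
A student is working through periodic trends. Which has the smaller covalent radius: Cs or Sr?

Sr

Radius decreases left→right (rising Z_eff, same n) and increases top→bottom (higher n).
These span different periods and groups, so the two trends combine.
Cs > Sr: both effects reinforce here, so Cs is clearly the larger of the two.
Approximate values (pm): Sr 185, Cs 232.
So Sr has the smaller covalent radius (Sr < Cs).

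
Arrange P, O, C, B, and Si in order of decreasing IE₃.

The third ionization energy removes an electron from the +2 ion. For each element: P²⁺ still has 3 valence electrons; O²⁺ still has 4 valence electrons; C²⁺ still has 2 valence electrons; B²⁺ still has 1 valence electron; Si²⁺ still has 2 valence electrons.
All are still removing valence electrons, so compare the +2 ions as you would atoms: IE_3 generally rises across a period (higher Z_eff) and falls down a group (larger shell), subject to the usual subshell exceptions.
Valence configurations: P²⁺ [Ne]3s²3p¹, O²⁺ [He]2s²2p², C²⁺ [He]2s², B²⁺ [He]2s¹, Si²⁺ [Ne]3s².
P²⁺ loses a lone 3p electron whereas Si²⁺ must break into a filled 3s² pair, so IE_3(Si) > IE_3(P) even though P has the higher nuclear charge.
The numbers (kJ/mol): P 2914, O 5300, C 4620, B 3660, Si 3232.
Overall IE_3 order: P < Si < B < C < O.

O > C > B > Si > P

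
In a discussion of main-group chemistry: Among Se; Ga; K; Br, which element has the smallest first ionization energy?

K

K is in period 4, group 1; Ga is in period 4, group 13; Se is in period 4, group 16; Br is in period 4, group 17.
First ionization energy rises across a period (greater Z_eff holds electrons more tightly) and falls down a group (valence electrons are farther from the nucleus).
All lie in period 4, so first ionization energy increases left to right.
The smallest first ionization energy among these belongs to K.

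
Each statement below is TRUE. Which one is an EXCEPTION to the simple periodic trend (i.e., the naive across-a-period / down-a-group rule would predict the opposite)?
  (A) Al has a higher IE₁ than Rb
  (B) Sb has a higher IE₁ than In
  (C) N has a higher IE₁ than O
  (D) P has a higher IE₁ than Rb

(C)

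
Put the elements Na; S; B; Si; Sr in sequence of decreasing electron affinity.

S, Si, Na, B, Sr

B is in period 2, group 13; Na is in period 3, group 1; Si is in period 3, group 14; S is in period 3, group 16; Sr is in period 5, group 2.
Electron affinity generally becomes more exothermic across a period toward the halogens and less exothermic down a group.
These span different periods and groups, so the two trends combine.
B > Sr: both effects reinforce here, so B is clearly the higher of the two.
Na > B: this pair runs against the simple trend — see the exception note.
Si > Na: both are in period 3; the period trend gives Si the larger value.
S > Si: S lies to the right of Si in period 3, so the across-period effect alone puts S higher.
Note the exception: Na has a higher electron affinity than B, contrary to the simple trend — B's ns²np¹ configuration gives only a small electron affinity — the sparsely filled np subshell binds an added electron weakly.
Tabulated electron affinity (kJ/mol): B 27, Na 53, Si 134, S 200, Sr 5.
So from highest to lowest: S > Si > Na > B > Sr.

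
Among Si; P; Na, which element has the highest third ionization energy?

IE_3 is the cost of taking one more electron from the +2 cation: Si²⁺ still has 2 valence electrons; P²⁺ still has 3 valence electrons; Na²⁺ is already 1 electron into the core.
Pulling an electron out of a noble-gas core costs far more than removing a remaining valence electron, so Na sits at the high end of IE_3.
Valence configurations: Si²⁺ [Ne]3s², P²⁺ [Ne]3s²3p¹.
P²⁺ loses a lone 3p electron whereas Si²⁺ must break into a filled 3s² pair, so IE_3(Si) > IE_3(P) even though P has the higher nuclear charge.
The numbers (kJ/mol): Si 3232, P 2914, Na 6910.
So the third ionization energies run P < Si < Na.

Na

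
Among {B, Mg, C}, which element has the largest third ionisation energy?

Consider each +2 ion: B²⁺ still has 1 valence electron; Mg²⁺ is the bare [Ne] core; C²⁺ still has 2 valence electrons.
Breaking into a closed-shell core is much more expensive than removing a leftover valence electron — Mg has the largest IE_3 here.
Valence configurations: B²⁺ [He]2s¹, C²⁺ [He]2s².
Tabulated IE_3 (kJ/mol): B 3660, Mg 7733, C 4620.
Hence IE_3: B < C < Mg.

Mg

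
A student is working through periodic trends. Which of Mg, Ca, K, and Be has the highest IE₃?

Be

The third ionization energy removes an electron from the +2 ion. For each element: Mg²⁺ is the bare [Ne] core; Ca²⁺ is the bare [Ar] core; K²⁺ is already 1 electron into the core; Be²⁺ is the bare [He] core.
All of these are removing an electron from a noble-gas core or deeper; the smaller core (lower principal quantum number) is held far more tightly, and within a period the higher nuclear charge binds the same core more tightly.
Approximate IE_3 values (kJ/mol): Mg 7733, Ca 4912, K 4420, Be 14849.
Overall IE_3 order: K < Ca < Mg < Be.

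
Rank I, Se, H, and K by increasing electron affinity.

K < H < Se < I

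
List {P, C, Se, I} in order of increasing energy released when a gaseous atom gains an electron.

P < C < Se < I

C is in period 2, group 14; P is in period 3, group 15; Se is in period 4, group 16; I is in period 5, group 17.
Electron affinity generally becomes more exothermic across a period toward the halogens and less exothermic down a group.
A diagonal step moves right (one effect) and down (the opposite effect) at once.
C > P: the two effects oppose for this pair; the down-group effect wins (122 vs 72 kJ/mol).
Se > C: period and group pull opposite ways; the across-period shift dominates (195 vs 122 kJ/mol).
I > Se: period and group pull opposite ways; the across-period shift dominates (295 vs 195 kJ/mol).
For reference (kJ/mol): C 122, P 72, Se 195, I 295.
So from lowest to highest: P < C < Se < I.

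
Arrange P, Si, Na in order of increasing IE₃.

After 2 electrons have been removed, what remains? P²⁺ still has 3 valence electrons; Si²⁺ still has 2 valence electrons; Na²⁺ is already 1 electron into the core.
Pulling an electron out of a noble-gas core costs far more than removing a remaining valence electron, so Na sits at the high end of IE_3.
Valence configurations: P²⁺ [Ne]3s²3p¹, Si²⁺ [Ne]3s².
P²⁺ loses a lone 3p electron whereas Si²⁺ must break into a filled 3s² pair, so IE_3(Si) > IE_3(P) even though P has the higher nuclear charge.
Approximate IE_3 values (kJ/mol): P 2914, Si 3232, Na 6910.
Putting it together, IE_3: P < Si < Na.

P < Si < Na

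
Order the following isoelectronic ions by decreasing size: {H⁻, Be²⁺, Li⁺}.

All of these have 2 electrons, so size is governed by nuclear charge alone: the more protons, the stronger the pull on the same electron cloud, and the smaller the ion.
Nuclear charges: Be²⁺ (Z=4), Li⁺ (Z=3), H⁻ (Z=1).
Largest to smallest: H⁻ > Li⁺ > Be²⁺.

H⁻ > Li⁺ > Be²⁺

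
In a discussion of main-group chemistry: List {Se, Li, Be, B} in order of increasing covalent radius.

B, Be, Se, Li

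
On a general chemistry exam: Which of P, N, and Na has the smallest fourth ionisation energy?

P

The fourth ionization energy removes an electron from the +3 ion. For each element: P³⁺ still has 2 valence electrons; N³⁺ still has 2 valence electrons; Na³⁺ is already 2 electrons into the core.
Core electrons are held far more tightly than valence electrons, so Na tops the IE_4 order.
Valence configurations: P³⁺ [Ne]3s², N³⁺ [He]2s².
Tabulated IE_4 (kJ/mol): P 4964, N 7475, Na 9543.
Putting it together, IE_4: P < N < Na.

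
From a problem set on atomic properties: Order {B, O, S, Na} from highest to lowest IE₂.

Na > O > B > S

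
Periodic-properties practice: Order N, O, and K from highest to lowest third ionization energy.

After 2 electrons have been removed, what remains? N²⁺ still has 3 valence electrons; O²⁺ still has 4 valence electrons; K²⁺ is already 1 electron into the core.
Usually core removal costs more than valence removal, but here the competition is close: a tightly held n=2 valence electron can cost more to remove than an n=3 core electron, so the actual values have to decide it.
Valence configurations: N²⁺ [He]2s²2p¹, O²⁺ [He]2s²2p².
Approximate IE_3 values (kJ/mol): N 4578, O 5300, K 4420.
Putting it together, IE_3: K < N < O.

O > N > K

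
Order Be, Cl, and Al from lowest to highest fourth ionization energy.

Cl < Al < Be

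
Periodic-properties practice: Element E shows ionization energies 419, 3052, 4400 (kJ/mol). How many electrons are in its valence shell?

1

Look for the largest jump between consecutive ionization energies: IE2/IE1 ≈ 7.3, far larger than any earlier ratio.
That jump marks the point where a core electron is being removed. So the atom has 1 valence electron.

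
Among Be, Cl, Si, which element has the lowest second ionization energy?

After 1 electron has been removed, what remains? Be⁺ still has 1 valence electron; Cl⁺ still has 6 valence electrons; Si⁺ still has 3 valence electrons.
All are still removing valence electrons, so compare the +1 ions as you would atoms: IE_2 generally rises across a period (higher Z_eff) and falls down a group (larger shell), subject to the usual subshell exceptions.
Valence configurations: Be⁺ [He]2s¹, Cl⁺ [Ne]3s²3p⁴, Si⁺ [Ne]3s²3p¹.
Approximate IE_2 values (kJ/mol): Be 1757, Cl 2298, Si 1577.
Hence IE_2: Si < Be < Cl.

Si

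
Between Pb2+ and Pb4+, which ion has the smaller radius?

Pb4+

Both ions have Z = 82 protons, but Pb4+ has lost more electrons, so its remaining electrons feel a larger effective nuclear charge per electron and are pulled in more tightly.
Higher positive charge → smaller ion, so Pb2+ > Pb4+.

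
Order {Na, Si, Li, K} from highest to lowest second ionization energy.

Li > Na > K > Si

Consider each +1 ion: Na⁺ is the bare [Ne] core; Si⁺ still has 3 valence electrons; Li⁺ is the bare [He] core; K⁺ is the bare [Ar] core.
Breaking into a closed-shell core is much more expensive than removing a leftover valence electron — K, Na and Li have the largest IE_2 here.
The numbers (kJ/mol): Na 4562, Si 1577, Li 7298, K 3052.
Hence IE_2: Si < K < Na < Li.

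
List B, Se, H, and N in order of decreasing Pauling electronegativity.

H is in period 1, group 1; B is in period 2, group 13; N is in period 2, group 15; Se is in period 4, group 16.
Smaller atoms with higher effective nuclear charge are more electronegative.
Here both period and group differ, so the two effects have to be weighed against each other.
H > B: period and group pull opposite ways; the down-group shift dominates (2.20 vs 2.04).
Se > H: period and group pull opposite ways; the across-period shift dominates (2.55 vs 2.20).
N > Se: the two effects oppose for this pair; the down-group effect wins (3.04 vs 2.55).
Tabulated electronegativity (Pauling): H 2.20, B 2.04, N 3.04, Se 2.55.
So from highest to lowest: N > Se > H > B.

N > Se > H > B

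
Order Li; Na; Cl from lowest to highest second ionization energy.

IE_2 is the cost of taking one more electron from the +1 cation: Li⁺ is the bare [He] core; Na⁺ is the bare [Ne] core; Cl⁺ still has 6 valence electrons.
Core electrons are held far more tightly than valence electrons, so Na and Li top the IE_2 order.
Tabulated IE_2 (kJ/mol): Li 7298, Na 4562, Cl 2298.
Hence IE_2: Cl < Na < Li.

Cl < Na < Li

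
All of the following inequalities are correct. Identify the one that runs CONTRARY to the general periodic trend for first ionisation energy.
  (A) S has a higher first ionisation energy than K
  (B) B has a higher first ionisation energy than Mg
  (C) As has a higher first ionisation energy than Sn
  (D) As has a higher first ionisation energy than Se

(D)

The general trend: first ionisation energy increases across a period and decreases down a group.
(A) S (period 3, group 16) vs K (period 4, group 1): the stated order agrees with the simple trend.
(B) B (period 2, group 13) vs Mg (period 3, group 2): the stated order agrees with the simple trend.
(C) As (period 4, group 15) vs Sn (period 5, group 14): the stated order agrees with the simple trend.
(D) As (period 4, group 15) vs Se (period 4, group 16): the stated order contradicts the simple trend.
The exception is (D): Se (4p⁴) ionizes more easily than half-filled As (4p³).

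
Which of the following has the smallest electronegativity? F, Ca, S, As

Ca

F is in period 2, group 17; S is in period 3, group 16; Ca is in period 4, group 2; As is in period 4, group 15.
EN rises left→right (higher Z_eff, smaller atoms) and falls top→bottom (larger, more shielded atoms).
Neither a single period nor a single group — weigh both effects.
As > Ca: As lies to the right of Ca in period 4, so the across-period effect alone puts As higher.
S > As: relative to As, both the across-period and down-group shifts push S's electronegativity up.
F > S: both effects reinforce here, so F is clearly the higher of the two.
Tabulated electronegativity (Pauling): F 3.98, S 2.58, Ca 1.00, As 2.18.
The smallest electronegativity among these belongs to Ca.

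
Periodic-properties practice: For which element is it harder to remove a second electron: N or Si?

N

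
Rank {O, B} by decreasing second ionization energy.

O, B

IE_2 is the cost of taking one more electron from the +1 cation: O⁺ still has 5 valence electrons; B⁺ still has 2 valence electrons.
All are still removing valence electrons, so compare the +1 ions as you would atoms: IE_2 generally rises across a period (higher Z_eff) and falls down a group (larger shell), subject to the usual subshell exceptions.
Valence configurations: O⁺ [He]2s²2p³, B⁺ [He]2s².
Approximate IE_2 values (kJ/mol): O 3388, B 2427.
So the second ionization energies run B < O.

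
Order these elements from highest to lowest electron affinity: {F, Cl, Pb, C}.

C is in period 2, group 14; F is in period 2, group 17; Cl is in period 3, group 17; Pb is in period 6, group 14.
Atoms with high Z_eff and room in the valence shell (especially the halogens) have the most exothermic electron affinities.
Here both period and group differ, so the two effects have to be weighed against each other.
C > Pb: C sits above Pb in group 14, so the down-group effect alone puts C higher.
F > C: F lies to the right of C in period 2, so the across-period effect alone puts F higher.
Cl > F: this pair runs against the simple trend — see the exception note.
Note the exception: Cl has a higher electron affinity than F, contrary to the simple trend — F's small 2p subshell makes the incoming electron feel strong e⁻–e⁻ repulsion, so Cl actually releases more energy on gaining an electron.
Approximate values (kJ/mol): C 122, F 328, Cl 349, Pb 35.
So from highest to lowest: Cl > F > C > Pb.

Cl > F > C > Pb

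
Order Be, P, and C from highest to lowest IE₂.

C > P > Be

The second ionization energy removes an electron from the +1 ion. For each element: Be⁺ still has 1 valence electron; P⁺ still has 4 valence electrons; C⁺ still has 3 valence electrons.
All are still removing valence electrons, so compare the +1 ions as you would atoms: IE_2 generally rises across a period (higher Z_eff) and falls down a group (larger shell), subject to the usual subshell exceptions.
Valence configurations: Be⁺ [He]2s¹, P⁺ [Ne]3s²3p², C⁺ [He]2s²2p¹.
Approximate IE_2 values (kJ/mol): Be 1757, P 1907, C 2353.
Overall IE_2 order: Be < P < C.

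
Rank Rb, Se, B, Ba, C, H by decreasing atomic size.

Rb > Ba > Se > B > C > H

Radius decreases left→right (rising Z_eff, same n) and increases top→bottom (higher n).
Neither a single period nor a single group — weigh both effects.
C > H: period and group pull opposite ways; the down-group shift dominates (75 vs 32 pm).
B > C: both are in period 2; the period trend gives B the larger value.
Se > B: the two effects oppose for this pair; the down-group effect wins (116 vs 85 pm).
Ba > Se: relative to Se, both the across-period and down-group shifts push Ba's atomic radius up.
Rb > Ba: the two effects oppose for this pair; the across-period effect wins (210 vs 196 pm).
Approximate values (pm): H 32, B 85, C 75, Se 116, Rb 210, Ba 196.
So from largest to smallest: Rb > Ba > Se > B > C > H.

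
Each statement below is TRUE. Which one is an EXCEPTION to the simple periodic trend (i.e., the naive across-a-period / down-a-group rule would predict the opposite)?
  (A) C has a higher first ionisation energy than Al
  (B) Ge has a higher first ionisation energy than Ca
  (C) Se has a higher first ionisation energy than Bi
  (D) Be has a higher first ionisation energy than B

The general trend: first ionisation energy increases across a period and decreases down a group.
(A) C (period 2, group 14) vs Al (period 3, group 13): the stated order agrees with the simple trend.
(B) Ge (period 4, group 14) vs Ca (period 4, group 2): the stated order agrees with the simple trend.
(C) Se (period 4, group 16) vs Bi (period 6, group 15): the stated order agrees with the simple trend.
(D) Be (period 2, group 2) vs B (period 2, group 13): the stated order contradicts the simple trend.
The exception is (D): removing B's lone 2p electron is easier than breaking Be's filled 2s².

(D)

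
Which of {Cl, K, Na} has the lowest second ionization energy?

Cl

Consider each +1 ion: Cl⁺ still has 6 valence electrons; K⁺ is the bare [Ar] core; Na⁺ is the bare [Ne] core.
Breaking into a closed-shell core is much more expensive than removing a leftover valence electron — K and Na have the largest IE_2 here.
Approximate IE_2 values (kJ/mol): Cl 2298, K 3052, Na 4562.
Overall IE_2 order: Cl < K < Na.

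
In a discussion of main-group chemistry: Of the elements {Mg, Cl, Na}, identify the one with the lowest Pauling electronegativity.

Na

Na is in period 3, group 1; Mg is in period 3, group 2; Cl is in period 3, group 17.
EN rises left→right (higher Z_eff, smaller atoms) and falls top→bottom (larger, more shielded atoms).
All lie in period 3, so electronegativity increases left to right.
The lowest Pauling electronegativity among these belongs to Na.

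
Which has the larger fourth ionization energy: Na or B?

IE_4 is the cost of taking one more electron from the +3 cation: Na³⁺ is already 2 electrons into the core; B³⁺ is the bare [He] core.
All of these are removing an electron from a noble-gas core or deeper; the smaller core (lower principal quantum number) is held far more tightly, and within a period the higher nuclear charge binds the same core more tightly.
The numbers (kJ/mol): Na 9543, B 25026.
Hence IE_4: Na < B.

B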